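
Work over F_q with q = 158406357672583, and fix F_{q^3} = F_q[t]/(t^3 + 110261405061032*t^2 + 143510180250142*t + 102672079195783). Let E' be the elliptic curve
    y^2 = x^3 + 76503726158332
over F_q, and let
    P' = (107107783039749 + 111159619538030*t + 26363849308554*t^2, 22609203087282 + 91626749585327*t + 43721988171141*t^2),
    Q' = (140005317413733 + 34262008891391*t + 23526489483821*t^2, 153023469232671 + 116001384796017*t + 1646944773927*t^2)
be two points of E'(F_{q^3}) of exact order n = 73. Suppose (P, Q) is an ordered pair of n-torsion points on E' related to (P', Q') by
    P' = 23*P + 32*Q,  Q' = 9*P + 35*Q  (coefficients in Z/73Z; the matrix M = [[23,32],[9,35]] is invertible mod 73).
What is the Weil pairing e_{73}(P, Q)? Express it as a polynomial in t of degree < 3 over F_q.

e_{73} is bilinear + alternating on E[73], so e_{73}(23*P + 32*Q, 9*P + 35*Q) = e_{73}(P,Q)^(23*35-32*9).
det M = 23*35 - 32*9 = 517 = 6 (mod 73); 6^{-1} = 61 (mod 73).
Double-and-add over 1001001: 7-1 doublings, 3-1 additions; each step l_{T,T}/v_{2T} or l_{T,P'}/v at Q'+S for random S.
f_P(D_Q)/f_Q(D_P) = 117354119025791 + 123761888632688*t + 88276246716388*t^2.
e_{73}(P,Q) = (117354119025791 + 123761888632688*t + 88276246716388*t^2)^{61} = 152195972338350 + 84661592503605*t + 144705058523877*t^2.

152195972338350 + 84661592503605*t + 144705058523877*t^2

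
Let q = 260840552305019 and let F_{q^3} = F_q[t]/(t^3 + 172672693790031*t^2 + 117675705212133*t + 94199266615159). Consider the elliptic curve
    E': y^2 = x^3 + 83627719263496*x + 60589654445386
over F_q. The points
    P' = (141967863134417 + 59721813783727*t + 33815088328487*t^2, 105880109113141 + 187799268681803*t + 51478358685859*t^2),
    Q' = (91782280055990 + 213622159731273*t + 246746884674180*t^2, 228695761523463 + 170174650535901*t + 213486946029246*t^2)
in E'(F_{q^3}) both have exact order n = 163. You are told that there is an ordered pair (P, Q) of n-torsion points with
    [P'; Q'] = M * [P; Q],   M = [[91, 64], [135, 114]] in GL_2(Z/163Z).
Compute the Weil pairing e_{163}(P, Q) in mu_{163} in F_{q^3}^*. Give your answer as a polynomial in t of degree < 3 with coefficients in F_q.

e_{163}(aP+bQ,cP+dQ) = e_{163}(P,Q)^(ad-bc); with (a,b,c,d)=(91,64,135,114) this gives the det-163 law.
So e_{163}(P,Q) = e_{163}(P',Q')^{58}, since 104*58 = 1 mod 163.
Miller loop for e_{163} over F_{260840552305019^3}: bits of 163 = 10100011; 7 double steps + 3 add steps, l/v at each.
The quotient is 83868506095127 + 204952222728217*t + 58931378010347*t^2.
Raise to 58: e(P,Q) = 204212007411938 + 87073091209981*t + 14869836215545*t^2 in mu_{163}.

204212007411938 + 87073091209981*t + 14869836215545*t^2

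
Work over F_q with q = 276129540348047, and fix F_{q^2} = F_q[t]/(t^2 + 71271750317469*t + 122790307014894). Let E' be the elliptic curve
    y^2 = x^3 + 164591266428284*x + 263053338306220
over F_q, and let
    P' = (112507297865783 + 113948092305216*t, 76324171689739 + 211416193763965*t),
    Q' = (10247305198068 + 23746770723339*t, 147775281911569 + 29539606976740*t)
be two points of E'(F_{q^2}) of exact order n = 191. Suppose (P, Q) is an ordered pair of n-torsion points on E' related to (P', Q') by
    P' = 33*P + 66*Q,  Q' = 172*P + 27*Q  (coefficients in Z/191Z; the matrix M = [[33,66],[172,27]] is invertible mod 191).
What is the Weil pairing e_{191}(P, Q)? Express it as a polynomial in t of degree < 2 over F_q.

e_{191}(aP+bQ,cP+dQ) = e_{191}(P,Q)^(ad-bc); with (a,b,c,d)=(33,66,172,27) this gives the det-191 law.
33*27 - 66*172 = -10461; reduced mod 191: det = 44, inverse 178.
Run Miller on y^2=x^3+164591266428284*x+263053338306220 over F_{276129540348047}: ladder 10111111 (8 bits); e = f_P(D_Q)/f_Q(D_P).
Miller gives e_{191}(P',Q') = 175933909268223 + 270261245218724*t in F_{276129540348047^2}.
Finally e_{191}(P,Q) = 4425231067865 + 230532092095519*t.

4425231067865 + 230532092095519*t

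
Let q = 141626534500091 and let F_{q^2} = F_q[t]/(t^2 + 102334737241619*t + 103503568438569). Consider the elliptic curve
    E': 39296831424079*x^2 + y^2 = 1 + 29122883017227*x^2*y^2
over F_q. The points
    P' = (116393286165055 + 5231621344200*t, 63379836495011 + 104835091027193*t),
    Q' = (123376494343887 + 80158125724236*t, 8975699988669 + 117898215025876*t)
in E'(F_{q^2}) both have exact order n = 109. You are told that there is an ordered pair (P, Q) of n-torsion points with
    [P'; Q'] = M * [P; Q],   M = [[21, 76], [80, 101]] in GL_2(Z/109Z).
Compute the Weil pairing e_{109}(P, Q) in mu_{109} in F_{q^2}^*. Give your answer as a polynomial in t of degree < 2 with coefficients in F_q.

e_{109} is bilinear + alternating on E[109], so e_{109}(21*P + 76*Q, 80*P + 101*Q) = e_{109}(P,Q)^(21*101-76*80).
21*101 - 76*80 = -3959; reduced mod 109: det = 74, inverse 28.
Edwards->Montgomery: u=(1+y)/(1-y), v=u/x -> 21628548415521v^2=u^3+90711715123923u^2+u; then x_W=2543487101713u+105820975406945: y^2=x^3+59045980252020*x+28025445054021.
7-bit Miller (1101101) on E'/F_{141626534500091} with a'=59045980252020, b'=28025445054021: accumulate tangent/chord ratios at Q'+S and P'+S'.
The quotient is 32790967209250 + 54032749078226*t.
Thus e_{109}(P,Q) = 124258356826000 + 98903208711839*t.

124258356826000 + 98903208711839*t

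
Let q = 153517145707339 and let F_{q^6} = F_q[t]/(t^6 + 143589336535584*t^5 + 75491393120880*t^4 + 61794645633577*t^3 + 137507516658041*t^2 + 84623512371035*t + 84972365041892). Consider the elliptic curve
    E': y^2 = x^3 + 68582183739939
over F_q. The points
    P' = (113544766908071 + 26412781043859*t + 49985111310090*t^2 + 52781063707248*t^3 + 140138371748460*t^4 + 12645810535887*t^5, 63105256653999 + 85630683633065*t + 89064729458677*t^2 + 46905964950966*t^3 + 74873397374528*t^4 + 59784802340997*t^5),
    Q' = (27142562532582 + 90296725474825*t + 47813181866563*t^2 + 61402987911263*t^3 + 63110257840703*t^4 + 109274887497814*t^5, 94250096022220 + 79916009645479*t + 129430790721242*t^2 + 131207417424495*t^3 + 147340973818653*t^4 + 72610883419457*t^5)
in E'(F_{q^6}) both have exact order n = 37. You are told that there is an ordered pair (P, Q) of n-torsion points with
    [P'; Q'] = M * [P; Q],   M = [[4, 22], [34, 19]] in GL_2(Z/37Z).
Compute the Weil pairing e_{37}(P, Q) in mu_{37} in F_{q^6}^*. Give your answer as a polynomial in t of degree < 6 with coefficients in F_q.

The 37-Weil pairing on E[37] over F_{153517145707339} is alternating-bilinear: e_{37}(P',Q') = e_{37}(P,Q)^det(M).
Inverting 31 mod 37: 6. Thus e_{37}(P,Q) = e(P',Q')^{6}.
Build f_{37,P'} and f_{37,Q'} via the 6-bit ladder of 37=100101_2; evaluate at shifted divisors; quotient in F_{153517145707339^6}.
So e_{37}(P',Q') = 128068266575935 + 69197578368668*t + 88288164158192*t^2 + 101156974511161*t^3 + 43757378217261*t^4 + 27355667659548*t^5.
e_{37}(P,Q) = (128068266575935 + 69197578368668*t + 88288164158192*t^2 + 101156974511161*t^3 + 43757378217261*t^4 + 27355667659548*t^5)^{6} = 62916063501219 + 127207116079054*t + 87343545738199*t^2 + 37157357974197*t^3 + 7468759823828*t^4 + 105595389021558*t^5.

62916063501219 + 127207116079054*t + 87343545738199*t^2 + 37157357974197*t^3 + 7468759823828*t^4 + 105595389021558*t^5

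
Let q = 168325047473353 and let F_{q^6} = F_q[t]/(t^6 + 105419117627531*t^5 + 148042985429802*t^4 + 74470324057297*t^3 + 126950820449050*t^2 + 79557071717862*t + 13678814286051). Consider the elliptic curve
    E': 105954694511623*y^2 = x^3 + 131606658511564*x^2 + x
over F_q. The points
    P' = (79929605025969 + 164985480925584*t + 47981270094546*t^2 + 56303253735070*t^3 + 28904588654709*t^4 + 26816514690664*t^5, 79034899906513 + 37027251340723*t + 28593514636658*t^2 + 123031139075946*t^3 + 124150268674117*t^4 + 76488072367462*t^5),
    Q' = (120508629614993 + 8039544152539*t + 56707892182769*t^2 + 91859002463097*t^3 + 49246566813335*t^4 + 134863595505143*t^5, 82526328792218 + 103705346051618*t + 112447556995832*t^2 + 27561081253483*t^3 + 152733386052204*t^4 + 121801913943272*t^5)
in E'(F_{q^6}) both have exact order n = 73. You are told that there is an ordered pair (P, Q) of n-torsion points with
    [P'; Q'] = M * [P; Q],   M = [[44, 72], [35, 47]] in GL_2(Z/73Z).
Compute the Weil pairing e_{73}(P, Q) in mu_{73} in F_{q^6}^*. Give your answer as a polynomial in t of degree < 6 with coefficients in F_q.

76474161149947 + 27402138990933*t + 146190633771662*t^2 + 7672679603572*t^3 + 805821062681*t^4 + 57084090659179*t^5

The 73-Weil pairing on E[73] over F_{168325047473353} is alternating-bilinear: e_{73}(P',Q') = e_{73}(P,Q)^det(M).
44*47 - 72*35 = -452; reduced mod 73: det = 59, inverse 26.
Set x_W=6873694177564*u+29360649436713, y_W=6873694177564*v; then E': y_W^2=x_W^3+88171312272624*x_W+111934534661675.
Build f_{73,P'} and f_{73,Q'} via the 7-bit ladder of 73=1001001_2; evaluate at shifted divisors; quotient in F_{168325047473353^6}.
e_{73}(P',Q') = 95605849561586 + 161370033625996*t + 90178020897941*t^2 + 95799921130755*t^3 + 141727972252599*t^4 + 108583940422882*t^5.
Thus e_{73}(P,Q) = 76474161149947 + 27402138990933*t + 146190633771662*t^2 + 7672679603572*t^3 + 805821062681*t^4 + 57084090659179*t^5.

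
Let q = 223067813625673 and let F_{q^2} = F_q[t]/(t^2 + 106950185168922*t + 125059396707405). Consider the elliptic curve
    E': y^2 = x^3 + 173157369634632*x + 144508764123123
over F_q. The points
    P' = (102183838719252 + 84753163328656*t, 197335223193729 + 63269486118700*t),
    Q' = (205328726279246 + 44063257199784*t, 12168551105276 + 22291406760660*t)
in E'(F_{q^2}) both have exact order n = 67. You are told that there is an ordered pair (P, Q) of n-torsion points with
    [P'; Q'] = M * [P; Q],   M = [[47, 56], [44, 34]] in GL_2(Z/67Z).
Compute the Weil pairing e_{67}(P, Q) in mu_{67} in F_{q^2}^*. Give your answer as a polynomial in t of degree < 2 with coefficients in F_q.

86384676212306 + 51754175884842*t

The 67-Weil pairing on E[67] over F_{223067813625673} is alternating-bilinear: e_{67}(P',Q') = e_{67}(P,Q)^det(M).
47*34 - 56*44 = -866; reduced mod 67: det = 5, inverse 27.
n = 67 = (1000011)_2 (7 bits, wt 3); accumulate f_{67,P'}(Q'+S)/f_{67,P'}(S) along the 6-step ladder.
Miller gives e_{67}(P',Q') = 31636526012979 + 102788087765489*t in F_{223067813625673^2}.
(31636526012979 + 102788087765489*t)^{27} mod (223067813625673,f) = 86384676212306 + 51754175884842*t.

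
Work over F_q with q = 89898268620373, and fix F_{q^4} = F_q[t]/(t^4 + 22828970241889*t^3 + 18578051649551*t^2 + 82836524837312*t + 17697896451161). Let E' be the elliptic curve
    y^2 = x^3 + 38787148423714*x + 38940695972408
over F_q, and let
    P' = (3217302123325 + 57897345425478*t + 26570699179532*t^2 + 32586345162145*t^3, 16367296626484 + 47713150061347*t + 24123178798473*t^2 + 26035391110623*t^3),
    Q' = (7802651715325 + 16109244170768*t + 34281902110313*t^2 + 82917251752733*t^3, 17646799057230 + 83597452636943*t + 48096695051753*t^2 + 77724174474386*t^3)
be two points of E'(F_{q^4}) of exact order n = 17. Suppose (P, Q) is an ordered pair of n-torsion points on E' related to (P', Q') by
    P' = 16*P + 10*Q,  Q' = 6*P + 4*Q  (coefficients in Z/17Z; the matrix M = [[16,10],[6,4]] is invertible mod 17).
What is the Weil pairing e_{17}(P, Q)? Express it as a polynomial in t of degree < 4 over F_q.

Alternating bilinearity on E[17] (values in mu_{17} in F_{89898268620373^4}) gives e(P',Q') = e(P,Q)^det(M).
So e_{17}(P,Q) = e_{17}(P',Q')^{13}, since 4*13 = 1 mod 17.
n = 17 = (10001)_2 (5 bits, wt 2); accumulate f_{17,P'}(Q'+S)/f_{17,P'}(S) along the 4-step ladder.
Result: e(P',Q') = 43186200110769 + 81157839120802*t + 76208575141699*t^2 + 33441549097622*t^3.
Hence e(P,Q) = 8601702291168 + 16713910747443*t + 25788423855445*t^2 + 37518723315618*t^3 in F_{89898268620373^4}^*.

8601702291168 + 16713910747443*t + 25788423855445*t^2 + 37518723315618*t^3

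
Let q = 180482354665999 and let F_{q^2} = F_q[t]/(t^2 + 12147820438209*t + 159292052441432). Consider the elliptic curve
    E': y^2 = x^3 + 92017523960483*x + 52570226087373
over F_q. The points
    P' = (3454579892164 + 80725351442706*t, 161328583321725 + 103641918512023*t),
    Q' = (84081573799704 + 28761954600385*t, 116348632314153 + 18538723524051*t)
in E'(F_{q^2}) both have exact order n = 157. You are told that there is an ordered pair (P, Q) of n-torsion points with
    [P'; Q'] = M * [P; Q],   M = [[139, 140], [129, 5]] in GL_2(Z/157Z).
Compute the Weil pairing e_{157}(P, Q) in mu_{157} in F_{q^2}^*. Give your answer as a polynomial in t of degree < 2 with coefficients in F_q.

28277684659179 + 176910249646919*t

e_{157} is bilinear + alternating on E[157], so e_{157}(139*P + 140*Q, 129*P + 5*Q) = e_{157}(P,Q)^(139*5-140*129).
Inverting 62 mod 157: 38. Thus e_{157}(P,Q) = e(P',Q')^{38}.
Run Miller on y^2=x^3+92017523960483*x+52570226087373 over F_{180482354665999}: ladder 10011101 (8 bits); e = f_P(D_Q)/f_Q(D_P).
So e_{157}(P',Q') = 102451773607715 + 121357239270905*t.
Hence e(P,Q) = 28277684659179 + 176910249646919*t in F_{180482354665999^2}^*.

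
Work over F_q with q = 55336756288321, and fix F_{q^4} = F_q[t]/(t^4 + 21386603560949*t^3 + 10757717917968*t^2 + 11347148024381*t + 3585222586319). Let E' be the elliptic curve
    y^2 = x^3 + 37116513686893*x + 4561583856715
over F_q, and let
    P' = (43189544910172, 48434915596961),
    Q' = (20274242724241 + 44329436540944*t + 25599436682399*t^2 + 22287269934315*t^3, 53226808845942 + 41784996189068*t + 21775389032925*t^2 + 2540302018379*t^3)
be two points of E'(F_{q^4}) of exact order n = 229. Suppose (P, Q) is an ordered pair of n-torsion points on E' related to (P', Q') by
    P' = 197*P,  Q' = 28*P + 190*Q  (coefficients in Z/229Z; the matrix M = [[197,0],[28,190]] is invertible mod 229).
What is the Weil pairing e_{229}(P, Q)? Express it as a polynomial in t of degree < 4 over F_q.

53459467495773 + 6998441124417*t + 18147397934441*t^2 + 28673226043578*t^3

e_{229} is bilinear + alternating on E[229], so e_{229}(197*P, 28*P + 190*Q) = e_{229}(P,Q)^(197*190-0*28).
Inverting 103 mod 229: 209. Thus e_{229}(P,Q) = e(P',Q')^{209}.
n = 229 = (11100101)_2 (8 bits, wt 5); accumulate f_{229,P'}(Q'+S)/f_{229,P'}(S) along the 7-step ladder.
So e_{229}(P',Q') = 39508581839929 + 31480459589898*t + 43523019935032*t^2 + 11981733870554*t^3.
Thus e_{229}(P,Q) = 53459467495773 + 6998441124417*t + 18147397934441*t^2 + 28673226043578*t^3.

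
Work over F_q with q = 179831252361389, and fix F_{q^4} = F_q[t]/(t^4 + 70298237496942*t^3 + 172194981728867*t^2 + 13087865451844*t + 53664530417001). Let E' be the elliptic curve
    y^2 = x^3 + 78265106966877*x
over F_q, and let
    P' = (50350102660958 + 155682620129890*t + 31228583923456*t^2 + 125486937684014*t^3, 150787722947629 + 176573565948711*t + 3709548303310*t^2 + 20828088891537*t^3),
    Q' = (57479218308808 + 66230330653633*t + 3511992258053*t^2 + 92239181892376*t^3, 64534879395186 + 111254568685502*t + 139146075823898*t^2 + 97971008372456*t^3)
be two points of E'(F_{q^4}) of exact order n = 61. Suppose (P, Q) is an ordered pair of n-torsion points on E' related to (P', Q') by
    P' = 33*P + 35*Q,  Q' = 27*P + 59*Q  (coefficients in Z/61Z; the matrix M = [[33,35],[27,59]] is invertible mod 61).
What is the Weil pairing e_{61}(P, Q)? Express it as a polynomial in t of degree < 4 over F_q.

19547763001660 + 51335160977562*t + 68874736385278*t^2 + 170711712987040*t^3

e_{61}(aP+bQ,cP+dQ) = e_{61}(P,Q)^(ad-bc); with (a,b,c,d)=(33,35,27,59) this gives the det-61 law.
33*59 - 35*27 = 1002; reduced mod 61: det = 26, inverse 54.
Build f_{61,P'} and f_{61,Q'} via the 6-bit ladder of 61=111101_2; evaluate at shifted divisors; quotient in F_{179831252361389^4}.
Result: e(P',Q') = 4513621428351 + 48497870160271*t + 60824594331313*t^2 + 30270647305544*t^3.
Finally e_{61}(P,Q) = 19547763001660 + 51335160977562*t + 68874736385278*t^2 + 170711712987040*t^3.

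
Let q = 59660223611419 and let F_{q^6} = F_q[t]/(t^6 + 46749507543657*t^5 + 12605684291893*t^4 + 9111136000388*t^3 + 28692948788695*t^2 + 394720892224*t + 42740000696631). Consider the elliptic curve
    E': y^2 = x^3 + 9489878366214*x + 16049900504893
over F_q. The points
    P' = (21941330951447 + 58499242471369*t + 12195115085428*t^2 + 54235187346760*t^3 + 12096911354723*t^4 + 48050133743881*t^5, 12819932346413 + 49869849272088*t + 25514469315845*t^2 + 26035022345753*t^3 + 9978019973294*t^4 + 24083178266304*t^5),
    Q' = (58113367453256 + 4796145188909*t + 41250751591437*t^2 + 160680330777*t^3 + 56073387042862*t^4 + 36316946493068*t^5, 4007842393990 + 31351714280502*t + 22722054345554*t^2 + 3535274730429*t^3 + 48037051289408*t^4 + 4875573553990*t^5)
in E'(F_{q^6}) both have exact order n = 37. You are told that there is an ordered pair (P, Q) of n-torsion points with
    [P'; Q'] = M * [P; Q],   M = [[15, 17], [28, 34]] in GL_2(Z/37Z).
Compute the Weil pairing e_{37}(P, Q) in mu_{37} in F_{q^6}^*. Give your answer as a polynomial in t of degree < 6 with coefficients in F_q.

862215836200 + 27498529967784*t + 31769546055032*t^2 + 44159355626057*t^3 + 6394955722551*t^4 + 42461766182725*t^5

Since e_{37}(P,P)=e_{37}(Q,Q)=1 and e_{37}(Q,P)=e_{37}(P,Q)^{-1}, expanding e_{37}(15*P + 17*Q,28*P + 34*Q) leaves e(P,Q)^det(M).
15*34 - 17*28 = 34; reduced mod 37: det = 34, inverse 12.
6-bit Miller (100101) on E'/F_{59660223611419} with a'=9489878366214, b'=16049900504893: accumulate tangent/chord ratios at Q'+S and P'+S'.
The quotient is 11651625597625 + 39328177558863*t + 10994166823069*t^2 + 42636912875289*t^3 + 54653345252590*t^4 + 2004992465101*t^5.
e_{37}(P,Q) = (11651625597625 + 39328177558863*t + 10994166823069*t^2 + 42636912875289*t^3 + 54653345252590*t^4 + 2004992465101*t^5)^{12} = 862215836200 + 27498529967784*t + 31769546055032*t^2 + 44159355626057*t^3 + 6394955722551*t^4 + 42461766182725*t^5.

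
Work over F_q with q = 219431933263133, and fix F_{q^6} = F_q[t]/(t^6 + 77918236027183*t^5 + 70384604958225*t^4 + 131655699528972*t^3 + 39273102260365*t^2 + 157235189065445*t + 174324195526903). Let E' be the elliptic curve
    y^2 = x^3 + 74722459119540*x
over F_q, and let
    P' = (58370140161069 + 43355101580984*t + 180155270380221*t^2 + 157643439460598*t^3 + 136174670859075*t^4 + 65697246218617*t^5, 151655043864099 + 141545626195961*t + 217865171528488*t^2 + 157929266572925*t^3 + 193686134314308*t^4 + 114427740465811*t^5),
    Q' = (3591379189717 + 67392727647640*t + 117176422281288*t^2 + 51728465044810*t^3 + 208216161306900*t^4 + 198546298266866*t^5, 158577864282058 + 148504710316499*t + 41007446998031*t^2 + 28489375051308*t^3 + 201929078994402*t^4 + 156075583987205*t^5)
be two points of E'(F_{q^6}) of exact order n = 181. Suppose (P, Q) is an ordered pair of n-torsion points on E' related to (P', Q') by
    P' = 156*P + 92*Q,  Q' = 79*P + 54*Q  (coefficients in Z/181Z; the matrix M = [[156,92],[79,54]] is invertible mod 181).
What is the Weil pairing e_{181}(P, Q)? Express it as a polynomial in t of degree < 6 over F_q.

e_{181}(aP+bQ,cP+dQ) = e_{181}(P,Q)^(ad-bc); with (a,b,c,d)=(156,92,79,54) this gives the det-181 law.
det M = 156*54 - 92*79 = 1156 = 70 (mod 181); 70^{-1} = 75 (mod 181).
8-bit Miller (10110101) on E'/F_{219431933263133} with a'=74722459119540, b'=0: accumulate tangent/chord ratios at Q'+S and P'+S'.
The quotient is 49435038728514 + 84310793756074*t + 45040888855932*t^2 + 148625589000688*t^3 + 186880048469593*t^4 + 135048029392366*t^5.
(49435038728514 + 84310793756074*t + 45040888855932*t^2 + 148625589000688*t^3 + 186880048469593*t^4 + 135048029392366*t^5)^{75} mod (219431933263133,f) = 147820552246831 + 208159126491958*t + 173752669220359*t^2 + 195707246950603*t^3 + 6324535081647*t^4 + 85036976210012*t^5.

147820552246831 + 208159126491958*t + 173752669220359*t^2 + 195707246950603*t^3 + 6324535081647*t^4 + 85036976210012*t^5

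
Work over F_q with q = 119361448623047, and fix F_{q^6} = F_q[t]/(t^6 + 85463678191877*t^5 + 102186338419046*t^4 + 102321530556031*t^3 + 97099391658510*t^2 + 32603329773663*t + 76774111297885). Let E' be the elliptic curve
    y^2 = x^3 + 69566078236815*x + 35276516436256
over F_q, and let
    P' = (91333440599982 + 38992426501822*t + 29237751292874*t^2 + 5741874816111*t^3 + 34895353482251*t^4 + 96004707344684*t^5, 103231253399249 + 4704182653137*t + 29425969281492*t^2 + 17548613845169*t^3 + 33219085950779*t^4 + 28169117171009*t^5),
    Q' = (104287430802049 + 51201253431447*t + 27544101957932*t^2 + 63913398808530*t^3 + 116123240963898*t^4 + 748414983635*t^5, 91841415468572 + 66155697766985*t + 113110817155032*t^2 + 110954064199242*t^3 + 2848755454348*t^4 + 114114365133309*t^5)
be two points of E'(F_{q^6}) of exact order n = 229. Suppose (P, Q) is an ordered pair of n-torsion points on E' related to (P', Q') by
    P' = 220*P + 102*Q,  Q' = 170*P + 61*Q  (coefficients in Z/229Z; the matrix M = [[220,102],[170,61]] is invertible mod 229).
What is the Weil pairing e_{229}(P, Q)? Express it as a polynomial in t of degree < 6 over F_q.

31947203923315 + 45908687308204*t + 97375948772367*t^2 + 100686091709562*t^3 + 3605181214442*t^4 + 18420180792312*t^5

Under M = [[220,102],[170,61]] in GL_2(Z/229), e_{229}(P',Q') = e_{229}(P,Q)^(220*61-102*170 mod 229).
So e_{229}(P,Q) = e_{229}(P',Q')^{212}, since 202*212 = 1 mod 229.
n = 229 = (11100101)_2 (8 bits, wt 5); accumulate f_{229,P'}(Q'+S)/f_{229,P'}(S) along the 7-step ladder.
e_{229}(P',Q') = 1587828485158 + 53580005727562*t + 28365763433895*t^2 + 51290162904684*t^3 + 21009661250523*t^4 + 11863733284961*t^5.
e_{229}(P,Q) = (1587828485158 + 53580005727562*t + 28365763433895*t^2 + 51290162904684*t^3 + 21009661250523*t^4 + 11863733284961*t^5)^{212} = 31947203923315 + 45908687308204*t + 97375948772367*t^2 + 100686091709562*t^3 + 3605181214442*t^4 + 18420180792312*t^5.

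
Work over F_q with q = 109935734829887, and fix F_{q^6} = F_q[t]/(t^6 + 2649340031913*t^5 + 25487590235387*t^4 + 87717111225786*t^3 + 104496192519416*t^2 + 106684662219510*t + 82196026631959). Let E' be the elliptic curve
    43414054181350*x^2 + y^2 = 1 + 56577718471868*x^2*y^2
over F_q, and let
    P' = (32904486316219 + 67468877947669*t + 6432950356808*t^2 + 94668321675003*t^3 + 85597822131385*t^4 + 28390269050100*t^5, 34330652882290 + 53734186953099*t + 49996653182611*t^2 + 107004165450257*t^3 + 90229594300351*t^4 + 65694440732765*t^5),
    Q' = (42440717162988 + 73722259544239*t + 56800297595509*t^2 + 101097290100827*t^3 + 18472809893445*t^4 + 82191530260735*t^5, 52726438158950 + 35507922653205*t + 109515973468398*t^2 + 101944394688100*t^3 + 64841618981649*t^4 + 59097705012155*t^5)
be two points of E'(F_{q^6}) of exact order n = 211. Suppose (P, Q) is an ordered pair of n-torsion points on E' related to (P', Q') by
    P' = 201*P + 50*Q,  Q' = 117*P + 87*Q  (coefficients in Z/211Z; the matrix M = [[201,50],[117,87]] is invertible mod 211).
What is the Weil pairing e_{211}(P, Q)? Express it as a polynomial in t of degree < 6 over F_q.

6587624043698 + 83056510251715*t + 46768087823177*t^2 + 2231040715641*t^3 + 65724202696929*t^4 + 87893508820068*t^5

e_{211} is bilinear + alternating on E[211], so e_{211}(201*P + 50*Q, 117*P + 87*Q) = e_{211}(P,Q)^(201*87-50*117).
201*87 - 50*117 = 11637; reduced mod 211: det = 32, inverse 33.
Edwards a_E,d_E -> Montgomery A=97282643991705,B=3933350889808 -> Weierstrass 10660847461013,84033101153155 via alpha=16665295442203,beta=51676951342314.
Build f_{211,P'} and f_{211,Q'} via the 8-bit ladder of 211=11010011_2; evaluate at shifted divisors; quotient in F_{109935734829887^6}.
e_{211}(P',Q') = 84690487852616 + 28649371105939*t + 34591114243806*t^2 + 107554212897857*t^3 + 70215098055330*t^4 + 40141872241554*t^5.
Hence e(P,Q) = 6587624043698 + 83056510251715*t + 46768087823177*t^2 + 2231040715641*t^3 + 65724202696929*t^4 + 87893508820068*t^5 in F_{109935734829887^6}^*.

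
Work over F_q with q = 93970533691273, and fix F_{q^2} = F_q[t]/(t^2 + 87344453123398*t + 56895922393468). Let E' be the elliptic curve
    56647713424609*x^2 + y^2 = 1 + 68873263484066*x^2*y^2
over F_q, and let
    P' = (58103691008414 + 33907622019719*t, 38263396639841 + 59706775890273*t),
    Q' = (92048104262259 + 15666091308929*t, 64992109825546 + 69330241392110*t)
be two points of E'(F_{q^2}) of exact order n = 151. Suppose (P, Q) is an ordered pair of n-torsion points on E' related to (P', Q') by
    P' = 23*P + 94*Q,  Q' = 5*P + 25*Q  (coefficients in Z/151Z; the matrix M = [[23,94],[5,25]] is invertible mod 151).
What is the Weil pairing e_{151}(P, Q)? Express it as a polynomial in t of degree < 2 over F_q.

Since e_{151}(P,P)=e_{151}(Q,Q)=1 and e_{151}(Q,P)=e_{151}(P,Q)^{-1}, expanding e_{151}(23*P + 94*Q,5*P + 25*Q) leaves e(P,Q)^det(M).
23*25 - 94*5 = 105; reduced mod 151: det = 105, inverse 128.
Edwards->Montgomery: u=(1+y)/(1-y), v=u/x -> 60101231127114v^2=u^3+25163443134926u^2+u; then x_W=20436245907954u+67905429663749: y^2=x^3+77701860030854*x+26463316952828.
n = 151 = (10010111)_2 (8 bits, wt 5); accumulate f_{151,P'}(Q'+S)/f_{151,P'}(S) along the 7-step ladder.
Result: e(P',Q') = 32731470889288 + 25367364125681*t.
e_{151}(P,Q) = (32731470889288 + 25367364125681*t)^{128} = 51743020983776 + 25188234989687*t.

51743020983776 + 25188234989687*t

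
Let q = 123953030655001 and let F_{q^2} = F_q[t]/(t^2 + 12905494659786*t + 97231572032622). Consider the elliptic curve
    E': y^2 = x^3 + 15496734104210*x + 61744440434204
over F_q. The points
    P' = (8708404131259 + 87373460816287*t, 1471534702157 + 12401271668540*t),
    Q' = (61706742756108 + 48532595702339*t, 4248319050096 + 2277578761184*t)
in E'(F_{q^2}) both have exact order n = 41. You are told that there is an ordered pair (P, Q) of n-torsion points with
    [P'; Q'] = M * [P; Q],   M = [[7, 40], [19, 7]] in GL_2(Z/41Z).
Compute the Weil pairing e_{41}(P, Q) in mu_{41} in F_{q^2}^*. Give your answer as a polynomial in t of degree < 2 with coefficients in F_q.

e_{41}(aP+bQ,cP+dQ) = e_{41}(P,Q)^(ad-bc); with (a,b,c,d)=(7,40,19,7) this gives the det-41 law.
So e_{41}(P,Q) = e_{41}(P',Q')^{38}, since 27*38 = 1 mod 41.
6-bit Miller (101001) on E'/F_{123953030655001} with a'=15496734104210, b'=61744440434204: accumulate tangent/chord ratios at Q'+S and P'+S'.
f_P(D_Q)/f_Q(D_P) = 7165967124230 + 53395335601255*t.
Hence e(P,Q) = 95253865161742 + 39535827535814*t in F_{123953030655001^2}^*.

95253865161742 + 39535827535814*t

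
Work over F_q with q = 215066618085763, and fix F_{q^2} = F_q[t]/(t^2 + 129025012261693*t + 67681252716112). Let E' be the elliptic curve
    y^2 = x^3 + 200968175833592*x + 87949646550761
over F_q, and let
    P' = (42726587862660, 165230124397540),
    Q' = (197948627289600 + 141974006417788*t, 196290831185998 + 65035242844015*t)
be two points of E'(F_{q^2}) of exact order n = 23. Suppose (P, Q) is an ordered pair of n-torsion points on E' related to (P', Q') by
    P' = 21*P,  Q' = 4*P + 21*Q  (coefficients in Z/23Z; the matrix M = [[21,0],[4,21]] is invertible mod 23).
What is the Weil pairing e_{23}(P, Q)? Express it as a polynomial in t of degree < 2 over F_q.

e_{23} is bilinear + alternating on E[23], so e_{23}(21*P, 4*P + 21*Q) = e_{23}(P,Q)^(21*21-0*4).
det M = 21*21 - 0*4 = 441 = 4 (mod 23); 4^{-1} = 6 (mod 23).
Build f_{23,P'} and f_{23,Q'} via the 5-bit ladder of 23=10111_2; evaluate at shifted divisors; quotient in F_{215066618085763^2}.
Result: e(P',Q') = 104867964196354 + 10716101310426*t.
Hence e(P,Q) = 124578892304841 + 187572638601440*t in F_{215066618085763^2}^*.

124578892304841 + 187572638601440*t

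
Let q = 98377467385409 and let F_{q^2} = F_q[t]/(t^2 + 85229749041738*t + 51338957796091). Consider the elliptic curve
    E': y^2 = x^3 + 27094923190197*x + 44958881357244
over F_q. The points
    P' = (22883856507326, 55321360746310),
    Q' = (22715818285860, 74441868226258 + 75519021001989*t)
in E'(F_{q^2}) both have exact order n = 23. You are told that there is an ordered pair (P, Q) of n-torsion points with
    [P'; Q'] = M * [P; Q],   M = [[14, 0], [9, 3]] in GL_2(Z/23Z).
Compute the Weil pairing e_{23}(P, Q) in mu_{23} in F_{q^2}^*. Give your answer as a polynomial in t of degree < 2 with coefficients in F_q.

39577678384142 + 75923458620717*t

Under M = [[14,0],[9,3]] in GL_2(Z/23), e_{23}(P',Q') = e_{23}(P,Q)^(14*3-0*9 mod 23).
So e_{23}(P,Q) = e_{23}(P',Q')^{17}, since 19*17 = 1 mod 23.
Double-and-add over 10111: 5-1 doublings, 4-1 additions; each step l_{T,T}/v_{2T} or l_{T,P'}/v at Q'+S for random S.
Miller gives e_{23}(P',Q') = 28614456296973 + 19596067614308*t in F_{98377467385409^2}.
Hence e(P,Q) = 39577678384142 + 75923458620717*t in F_{98377467385409^2}^*.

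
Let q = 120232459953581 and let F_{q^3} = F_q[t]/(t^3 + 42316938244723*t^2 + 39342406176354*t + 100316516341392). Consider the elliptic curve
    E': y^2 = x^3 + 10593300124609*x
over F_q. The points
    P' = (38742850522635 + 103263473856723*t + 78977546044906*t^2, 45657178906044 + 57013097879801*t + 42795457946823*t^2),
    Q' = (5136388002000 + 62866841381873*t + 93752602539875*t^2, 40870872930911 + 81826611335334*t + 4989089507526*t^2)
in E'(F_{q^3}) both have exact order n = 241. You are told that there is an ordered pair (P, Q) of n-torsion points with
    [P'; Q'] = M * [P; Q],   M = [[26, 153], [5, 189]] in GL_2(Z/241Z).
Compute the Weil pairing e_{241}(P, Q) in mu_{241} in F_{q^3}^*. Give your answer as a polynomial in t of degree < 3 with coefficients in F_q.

42898976049894 + 704777087596*t + 83866505917267*t^2

The 241-Weil pairing on E[241] over F_{120232459953581} is alternating-bilinear: e_{241}(P',Q') = e_{241}(P,Q)^det(M).
So e_{241}(P,Q) = e_{241}(P',Q')^{51}, since 52*51 = 1 mod 241.
Build f_{241,P'} and f_{241,Q'} via the 8-bit ladder of 241=11110001_2; evaluate at shifted divisors; quotient in F_{120232459953581^3}.
f_P(D_Q)/f_Q(D_P) = 78853329504596 + 16737276537899*t + 17071525914948*t^2.
e_{241}(P,Q) = (78853329504596 + 16737276537899*t + 17071525914948*t^2)^{51} = 42898976049894 + 704777087596*t + 83866505917267*t^2.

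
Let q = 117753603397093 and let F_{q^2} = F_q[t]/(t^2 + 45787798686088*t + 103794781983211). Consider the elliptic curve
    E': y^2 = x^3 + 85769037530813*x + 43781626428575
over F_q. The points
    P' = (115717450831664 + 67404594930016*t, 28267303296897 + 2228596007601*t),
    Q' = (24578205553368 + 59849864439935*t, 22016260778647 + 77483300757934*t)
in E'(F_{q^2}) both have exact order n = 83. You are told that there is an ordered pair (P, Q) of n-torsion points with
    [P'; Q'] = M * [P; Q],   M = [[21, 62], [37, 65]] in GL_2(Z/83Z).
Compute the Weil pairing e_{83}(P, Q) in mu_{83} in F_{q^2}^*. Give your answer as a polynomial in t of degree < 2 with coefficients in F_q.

Under M = [[21,62],[37,65]] in GL_2(Z/83), e_{83}(P',Q') = e_{83}(P,Q)^(21*65-62*37 mod 83).
21*65 - 62*37 = -929; reduced mod 83: det = 67, inverse 57.
n = 83 = (1010011)_2 (7 bits, wt 4); accumulate f_{83,P'}(Q'+S)/f_{83,P'}(S) along the 6-step ladder.
Result: e(P',Q') = 39722298571515 + 68164879584870*t.
e_{83}(P,Q) = (39722298571515 + 68164879584870*t)^{57} = 72034348802052 + 58265230817792*t.

72034348802052 + 58265230817792*t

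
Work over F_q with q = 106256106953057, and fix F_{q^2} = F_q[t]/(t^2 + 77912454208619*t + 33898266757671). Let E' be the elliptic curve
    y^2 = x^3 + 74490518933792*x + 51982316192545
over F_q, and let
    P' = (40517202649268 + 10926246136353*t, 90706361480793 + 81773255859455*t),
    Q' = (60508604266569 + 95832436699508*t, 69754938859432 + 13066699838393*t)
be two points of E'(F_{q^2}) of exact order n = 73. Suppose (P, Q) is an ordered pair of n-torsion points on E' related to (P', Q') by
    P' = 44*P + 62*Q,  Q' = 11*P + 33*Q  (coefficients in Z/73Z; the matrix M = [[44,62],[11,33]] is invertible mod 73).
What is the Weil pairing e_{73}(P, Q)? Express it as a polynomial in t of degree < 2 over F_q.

e_{73} is bilinear + alternating on E[73], so e_{73}(44*P + 62*Q, 11*P + 33*Q) = e_{73}(P,Q)^(44*33-62*11).
So e_{73}(P,Q) = e_{73}(P',Q')^{42}, since 40*42 = 1 mod 73.
Miller loop for e_{73} over F_{106256106953057^2}: bits of 73 = 1001001; 6 double steps + 2 add steps, l/v at each.
Miller gives e_{73}(P',Q') = 38475224482612 + 33263882276718*t in F_{106256106953057^2}.
(38475224482612 + 33263882276718*t)^{42} mod (106256106953057,f) = 18952603783521 + 74667149103464*t.

18952603783521 + 74667149103464*t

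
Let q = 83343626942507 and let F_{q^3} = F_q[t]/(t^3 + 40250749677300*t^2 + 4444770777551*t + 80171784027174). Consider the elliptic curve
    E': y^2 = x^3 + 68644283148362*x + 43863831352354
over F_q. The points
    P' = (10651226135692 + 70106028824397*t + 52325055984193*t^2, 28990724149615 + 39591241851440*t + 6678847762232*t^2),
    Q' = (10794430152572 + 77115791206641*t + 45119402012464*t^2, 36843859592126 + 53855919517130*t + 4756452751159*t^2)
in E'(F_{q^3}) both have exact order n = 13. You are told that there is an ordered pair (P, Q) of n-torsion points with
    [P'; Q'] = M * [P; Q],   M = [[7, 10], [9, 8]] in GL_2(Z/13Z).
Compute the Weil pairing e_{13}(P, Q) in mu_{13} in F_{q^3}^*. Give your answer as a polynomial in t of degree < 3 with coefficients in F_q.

Since e_{13}(P,P)=e_{13}(Q,Q)=1 and e_{13}(Q,P)=e_{13}(P,Q)^{-1}, expanding e_{13}(7*P + 10*Q,9*P + 8*Q) leaves e(P,Q)^det(M).
Inverting 5 mod 13: 8. Thus e_{13}(P,Q) = e(P',Q')^{8}.
Miller loop for e_{13} over F_{83343626942507^3}: bits of 13 = 1101; 3 double steps + 2 add steps, l/v at each.
The quotient is 37094841644920 + 37815632791752*t + 53109169424177*t^2.
(37094841644920 + 37815632791752*t + 53109169424177*t^2)^{8} mod (83343626942507,f) = 4797050531676 + 82498714389626*t + 82324018230094*t^2.

4797050531676 + 82498714389626*t + 82324018230094*t^2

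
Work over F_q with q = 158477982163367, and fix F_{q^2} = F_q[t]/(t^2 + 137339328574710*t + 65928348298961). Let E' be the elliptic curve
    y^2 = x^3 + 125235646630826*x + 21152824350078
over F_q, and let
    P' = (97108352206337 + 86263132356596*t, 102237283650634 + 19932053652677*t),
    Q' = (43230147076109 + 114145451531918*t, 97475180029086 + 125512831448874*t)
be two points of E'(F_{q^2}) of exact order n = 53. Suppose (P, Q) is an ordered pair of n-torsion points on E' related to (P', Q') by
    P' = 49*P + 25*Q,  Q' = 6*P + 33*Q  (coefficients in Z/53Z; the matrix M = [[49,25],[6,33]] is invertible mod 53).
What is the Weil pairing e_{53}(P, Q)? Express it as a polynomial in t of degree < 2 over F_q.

52852810737496 + 139408714983770*t

Under M = [[49,25],[6,33]] in GL_2(Z/53), e_{53}(P',Q') = e_{53}(P,Q)^(49*33-25*6 mod 53).
det M = 49*33 - 25*6 = 1467 = 36 (mod 53); 36^{-1} = 28 (mod 53).
Double-and-add over 110101: 6-1 doublings, 4-1 additions; each step l_{T,T}/v_{2T} or l_{T,P'}/v at Q'+S for random S.
e_{53}(P',Q') = 86704734616797 + 142705495768542*t.
Hence e(P,Q) = 52852810737496 + 139408714983770*t in F_{158477982163367^2}^*.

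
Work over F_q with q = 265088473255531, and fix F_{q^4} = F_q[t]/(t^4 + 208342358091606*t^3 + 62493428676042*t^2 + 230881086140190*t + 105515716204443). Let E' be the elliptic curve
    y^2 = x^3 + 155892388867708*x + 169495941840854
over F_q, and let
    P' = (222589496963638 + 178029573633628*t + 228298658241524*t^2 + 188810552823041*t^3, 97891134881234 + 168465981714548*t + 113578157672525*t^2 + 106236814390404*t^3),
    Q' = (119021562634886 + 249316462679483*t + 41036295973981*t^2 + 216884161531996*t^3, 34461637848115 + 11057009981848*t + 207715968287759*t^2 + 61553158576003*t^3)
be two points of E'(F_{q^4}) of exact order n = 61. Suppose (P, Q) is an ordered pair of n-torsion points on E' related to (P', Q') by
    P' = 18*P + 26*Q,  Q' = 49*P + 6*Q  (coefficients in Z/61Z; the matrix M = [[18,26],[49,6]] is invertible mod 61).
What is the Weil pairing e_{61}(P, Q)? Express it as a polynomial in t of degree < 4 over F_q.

Alternating bilinearity on E[61] (values in mu_{61} in F_{265088473255531^4}) gives e(P',Q') = e(P,Q)^det(M).
18*6 - 26*49 = -1166; reduced mod 61: det = 54, inverse 26.
Build f_{61,P'} and f_{61,Q'} via the 6-bit ladder of 61=111101_2; evaluate at shifted divisors; quotient in F_{265088473255531^4}.
e_{61}(P',Q') = 151087379861099 + 34872154499837*t + 93143434695685*t^2 + 11604348485094*t^3.
Finally e_{61}(P,Q) = 57106556522974 + 119420205039105*t + 217450684421900*t^2 + 92685591637141*t^3.

57106556522974 + 119420205039105*t + 217450684421900*t^2 + 92685591637141*t^3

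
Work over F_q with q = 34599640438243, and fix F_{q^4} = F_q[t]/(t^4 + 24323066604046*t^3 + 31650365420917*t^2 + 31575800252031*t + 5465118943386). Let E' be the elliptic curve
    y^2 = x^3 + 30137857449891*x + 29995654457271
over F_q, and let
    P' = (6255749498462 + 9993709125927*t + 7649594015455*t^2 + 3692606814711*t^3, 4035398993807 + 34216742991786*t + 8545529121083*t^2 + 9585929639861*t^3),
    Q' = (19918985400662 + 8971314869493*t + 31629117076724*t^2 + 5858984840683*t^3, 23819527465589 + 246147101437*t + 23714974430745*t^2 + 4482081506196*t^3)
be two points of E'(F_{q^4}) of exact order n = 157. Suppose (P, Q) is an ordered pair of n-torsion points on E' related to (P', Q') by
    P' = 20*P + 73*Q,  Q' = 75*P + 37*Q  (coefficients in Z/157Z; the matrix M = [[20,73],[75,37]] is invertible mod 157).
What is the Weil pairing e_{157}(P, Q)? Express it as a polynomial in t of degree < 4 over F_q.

e_{157} is bilinear + alternating on E[157], so e_{157}(20*P + 73*Q, 75*P + 37*Q) = e_{157}(P,Q)^(20*37-73*75).
So e_{157}(P,Q) = e_{157}(P',Q')^{113}, since 132*113 = 1 mod 157.
Double-and-add over 10011101: 8-1 doublings, 5-1 additions; each step l_{T,T}/v_{2T} or l_{T,P'}/v at Q'+S for random S.
Result: e(P',Q') = 5171133175415 + 134755792698*t + 25153143066426*t^2 + 29576601395929*t^3.
(5171133175415 + 134755792698*t + 25153143066426*t^2 + 29576601395929*t^3)^{113} mod (34599640438243,f) = 19632375449299 + 5753967341026*t + 15006657922256*t^2 + 19536367891916*t^3.

19632375449299 + 5753967341026*t + 15006657922256*t^2 + 19536367891916*t^3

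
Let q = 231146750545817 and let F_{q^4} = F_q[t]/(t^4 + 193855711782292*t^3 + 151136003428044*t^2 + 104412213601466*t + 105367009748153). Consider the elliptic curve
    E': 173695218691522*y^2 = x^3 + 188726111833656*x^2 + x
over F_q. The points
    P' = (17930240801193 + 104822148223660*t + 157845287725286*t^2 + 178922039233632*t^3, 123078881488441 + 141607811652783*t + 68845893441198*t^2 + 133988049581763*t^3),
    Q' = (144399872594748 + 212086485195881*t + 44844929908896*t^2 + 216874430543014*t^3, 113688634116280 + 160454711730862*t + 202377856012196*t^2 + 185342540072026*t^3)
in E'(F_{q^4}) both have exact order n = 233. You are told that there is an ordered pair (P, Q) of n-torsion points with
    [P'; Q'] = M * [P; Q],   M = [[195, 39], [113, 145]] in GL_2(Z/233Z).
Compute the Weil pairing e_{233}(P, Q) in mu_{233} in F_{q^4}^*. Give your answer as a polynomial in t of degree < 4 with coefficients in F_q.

139982875433452 + 59134387921177*t + 90526139862236*t^2 + 22555102963283*t^3

The 233-Weil pairing on E[233] over F_{231146750545817} is alternating-bilinear: e_{233}(P',Q') = e_{233}(P,Q)^det(M).
Hence e(P,Q) = e(P',Q')^{16} where 16 = 102^{-1} mod 233.
(x,y)|->(86333014300771x+47716340994400,86333014300771y) sends E' to y^2=x^3+120640424414266*x+131125977010628.
8-bit Miller (11101001) on E'/F_{231146750545817} with a'=120640424414266, b'=131125977010628: accumulate tangent/chord ratios at Q'+S and P'+S'.
f_P(D_Q)/f_Q(D_P) = 23345097644553 + 154721717235385*t + 75224149133337*t^2 + 39378629543135*t^3.
Hence e(P,Q) = 139982875433452 + 59134387921177*t + 90526139862236*t^2 + 22555102963283*t^3 in F_{231146750545817^4}^*.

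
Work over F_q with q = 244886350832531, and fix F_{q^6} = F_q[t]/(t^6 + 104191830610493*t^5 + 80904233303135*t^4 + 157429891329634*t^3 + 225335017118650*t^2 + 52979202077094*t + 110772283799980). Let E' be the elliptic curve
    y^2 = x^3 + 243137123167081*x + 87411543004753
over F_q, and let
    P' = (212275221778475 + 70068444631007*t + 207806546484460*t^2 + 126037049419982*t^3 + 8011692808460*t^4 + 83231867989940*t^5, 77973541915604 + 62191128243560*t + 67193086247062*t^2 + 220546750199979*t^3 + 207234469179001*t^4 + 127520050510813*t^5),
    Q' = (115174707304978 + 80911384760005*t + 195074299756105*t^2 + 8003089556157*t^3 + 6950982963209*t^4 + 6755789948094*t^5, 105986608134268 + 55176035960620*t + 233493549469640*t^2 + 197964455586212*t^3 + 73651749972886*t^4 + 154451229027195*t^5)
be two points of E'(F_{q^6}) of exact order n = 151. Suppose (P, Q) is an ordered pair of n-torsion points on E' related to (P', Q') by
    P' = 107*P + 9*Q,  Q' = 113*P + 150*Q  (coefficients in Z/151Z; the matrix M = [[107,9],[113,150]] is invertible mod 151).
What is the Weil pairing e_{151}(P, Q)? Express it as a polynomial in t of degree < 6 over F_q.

e_{151}(aP+bQ,cP+dQ) = e_{151}(P,Q)^(ad-bc); with (a,b,c,d)=(107,9,113,150) this gives the det-151 law.
det M = 107*150 - 9*113 = 15033 = 84 (mod 151); 84^{-1} = 9 (mod 151).
Miller loop for e_{151} over F_{244886350832531^6}: bits of 151 = 10010111; 7 double steps + 4 add steps, l/v at each.
e_{151}(P',Q') = 5521974877354 + 220811494339917*t + 138856271104795*t^2 + 207064636585950*t^3 + 72383650335391*t^4 + 146843222752705*t^5.
e_{151}(P,Q) = (5521974877354 + 220811494339917*t + 138856271104795*t^2 + 207064636585950*t^3 + 72383650335391*t^4 + 146843222752705*t^5)^{9} = 93446490041744 + 184264515514411*t + 9619281784881*t^2 + 237932276103379*t^3 + 176385765208999*t^4 + 126945946522588*t^5.

93446490041744 + 184264515514411*t + 9619281784881*t^2 + 237932276103379*t^3 + 176385765208999*t^4 + 126945946522588*t^5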